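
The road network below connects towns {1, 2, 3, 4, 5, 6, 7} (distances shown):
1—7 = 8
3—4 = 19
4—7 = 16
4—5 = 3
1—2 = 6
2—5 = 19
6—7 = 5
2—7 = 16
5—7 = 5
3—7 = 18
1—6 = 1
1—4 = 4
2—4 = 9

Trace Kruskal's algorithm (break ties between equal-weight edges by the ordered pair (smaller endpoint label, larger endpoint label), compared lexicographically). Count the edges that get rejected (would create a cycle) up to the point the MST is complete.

5

Kruskal: consider edges lightest-first.
1—6 (1): add — endpoints in different components.
4—5 (3): add — endpoints in different components.
1—4 (4): add — endpoints in different components.
5—7 (5): add — endpoints in different components.
6—7 (5): skip — 6 and 7 already connected.
1—2 (6): add — endpoints in different components.
1—7 (8): skip — 1 and 7 already connected.
2—4 (9): skip — 2 and 4 already connected.
2—7 (16): skip — 2 and 7 already connected.
4—7 (16): skip — 4 and 7 already connected.
3—7 (18): add — endpoints in different components.
Edges rejected before the tree was complete: 5.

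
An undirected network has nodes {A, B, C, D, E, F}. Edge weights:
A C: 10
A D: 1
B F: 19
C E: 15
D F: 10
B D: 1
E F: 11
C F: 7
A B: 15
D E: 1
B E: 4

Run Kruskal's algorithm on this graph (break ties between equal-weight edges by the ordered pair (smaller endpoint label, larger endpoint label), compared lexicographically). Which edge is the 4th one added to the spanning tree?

C-F

Sort edges by weight, then run Kruskal:
A D (1): add — endpoints in different components.
B D (1): add — endpoints in different components.
D E (1): add — endpoints in different components.
B E (4): skip — B and E already connected.
C F (7): add — endpoints in different components.
A C (10): add — endpoints in different components.
The 4th edge added is C F.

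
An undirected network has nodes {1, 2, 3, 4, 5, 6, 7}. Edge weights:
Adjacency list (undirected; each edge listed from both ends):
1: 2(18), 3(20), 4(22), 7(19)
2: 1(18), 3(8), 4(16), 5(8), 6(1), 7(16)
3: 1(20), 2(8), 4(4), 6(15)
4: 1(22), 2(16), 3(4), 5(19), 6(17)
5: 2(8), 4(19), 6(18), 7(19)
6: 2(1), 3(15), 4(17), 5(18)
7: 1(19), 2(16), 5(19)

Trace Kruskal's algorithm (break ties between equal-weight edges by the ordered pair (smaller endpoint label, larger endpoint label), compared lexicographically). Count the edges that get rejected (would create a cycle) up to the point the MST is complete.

3

Kruskal's algorithm — process edges by increasing weight (ties by edge label):
2 6 (1): add. Components now {1} {2,6} {3} {4} {5} {7}
3 4 (4): add. Components now {1} {2,6} {3,4} {5} {7}
2 3 (8): add. Components now {1} {2,3,4,6} {5} {7}
2 5 (8): add. Components now {1} {2,3,4,5,6} {7}
3 6 (15): skip — 3 and 6 already connected.
2 4 (16): skip — 2 and 4 already connected.
2 7 (16): add. Components now {1} {2,3,4,5,6,7}
4 6 (17): skip — 4 and 6 already connected.
1 2 (18): add. Components now {1,2,3,4,5,6,7}
Edges rejected before the tree was complete: 3.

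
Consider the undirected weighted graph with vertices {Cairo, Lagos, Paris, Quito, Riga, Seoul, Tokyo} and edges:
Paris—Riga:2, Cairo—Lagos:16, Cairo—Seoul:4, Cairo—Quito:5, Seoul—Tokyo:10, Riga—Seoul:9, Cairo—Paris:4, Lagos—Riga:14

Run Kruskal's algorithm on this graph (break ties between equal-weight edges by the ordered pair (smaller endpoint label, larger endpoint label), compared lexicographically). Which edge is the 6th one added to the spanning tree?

Sort edges by weight, then run Kruskal:
Paris—Riga (2): add. Components now {Tokyo} {Quito} {Lagos} {Paris,Riga} {Cairo} {Seoul}
Cairo—Paris (4): add. Components now {Tokyo} {Quito} {Lagos} {Cairo,Paris,Riga} {Seoul}
Cairo—Seoul (4): add. Components now {Tokyo} {Quito} {Lagos} {Cairo,Paris,Riga,Seoul}
Cairo—Quito (5): add. Components now {Tokyo} {Cairo,Paris,Quito,Riga,Seoul} {Lagos}
Riga—Seoul (9): skip — Riga and Seoul already connected.
Seoul—Tokyo (10): add. Components now {Cairo,Paris,Quito,Riga,Seoul,Tokyo} {Lagos}
Lagos—Riga (14): add. Components now {Cairo,Lagos,Paris,Quito,Riga,Seoul,Tokyo}
The 6th edge added is Lagos—Riga.

Lagos-Riga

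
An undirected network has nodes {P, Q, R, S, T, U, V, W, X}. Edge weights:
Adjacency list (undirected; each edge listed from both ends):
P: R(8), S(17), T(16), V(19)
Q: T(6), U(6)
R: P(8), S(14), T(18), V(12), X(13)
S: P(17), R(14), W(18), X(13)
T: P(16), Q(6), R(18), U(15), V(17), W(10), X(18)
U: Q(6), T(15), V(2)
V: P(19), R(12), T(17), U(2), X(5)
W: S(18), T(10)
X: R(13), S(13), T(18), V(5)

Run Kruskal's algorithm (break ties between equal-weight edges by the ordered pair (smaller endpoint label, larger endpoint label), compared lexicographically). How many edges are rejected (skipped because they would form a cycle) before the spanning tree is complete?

Kruskal's algorithm — process edges by increasing weight (ties by edge label):
U—V (2): add — endpoints in different components.
V—X (5): add — endpoints in different components.
Q—T (6): add — endpoints in different components.
Q—U (6): add — endpoints in different components.
P—R (8): add — endpoints in different components.
T—W (10): add — endpoints in different components.
R—V (12): add — endpoints in different components.
R—X (13): skip — R and X already connected.
S—X (13): add — endpoints in different components.
Edges rejected before the tree was complete: 1.

1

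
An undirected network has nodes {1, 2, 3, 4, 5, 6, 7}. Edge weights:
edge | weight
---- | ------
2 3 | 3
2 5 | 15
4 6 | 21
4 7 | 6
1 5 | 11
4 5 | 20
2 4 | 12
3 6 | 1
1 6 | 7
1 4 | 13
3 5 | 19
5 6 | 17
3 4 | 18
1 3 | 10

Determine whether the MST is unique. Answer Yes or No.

Yes

Kruskal's algorithm — process edges by increasing weight (ties by edge label):
3 6 (1): add — endpoints in different components.
2 3 (3): add — endpoints in different components.
4 7 (6): add — endpoints in different components.
1 6 (7): add — endpoints in different components.
1 3 (10): skip — 1 and 3 already connected.
1 5 (11): add — endpoints in different components.
2 4 (12): add — endpoints in different components.
Every non-tree edge has weight strictly greater than the heaviest edge on the tree path between its endpoints, so the MST is unique.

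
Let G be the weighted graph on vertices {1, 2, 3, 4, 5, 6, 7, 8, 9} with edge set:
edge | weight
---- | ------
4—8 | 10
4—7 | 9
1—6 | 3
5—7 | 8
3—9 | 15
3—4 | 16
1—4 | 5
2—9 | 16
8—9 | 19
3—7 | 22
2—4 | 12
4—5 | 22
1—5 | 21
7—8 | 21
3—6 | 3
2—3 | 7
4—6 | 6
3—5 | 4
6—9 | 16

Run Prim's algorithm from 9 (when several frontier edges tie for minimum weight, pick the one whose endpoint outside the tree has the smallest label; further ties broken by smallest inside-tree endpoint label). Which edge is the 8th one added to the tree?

4-8

Prim's algorithm from 9:
Step 1: cheapest edge leaving the tree is 3—9 (15); add 3.
Step 2: cheapest edge leaving the tree is 3—6 (3); add 6.
Step 3: cheapest edge leaving the tree is 1—6 (3); add 1.
Step 4: cheapest edge leaving the tree is 3—5 (4); add 5.
Step 5: cheapest edge leaving the tree is 1—4 (5); add 4.
Step 6: cheapest edge leaving the tree is 2—3 (7); add 2.
Step 7: cheapest edge leaving the tree is 5—7 (8); add 7.
Step 8: cheapest edge leaving the tree is 4—8 (10); add 8.
The 8th edge added is 4—8.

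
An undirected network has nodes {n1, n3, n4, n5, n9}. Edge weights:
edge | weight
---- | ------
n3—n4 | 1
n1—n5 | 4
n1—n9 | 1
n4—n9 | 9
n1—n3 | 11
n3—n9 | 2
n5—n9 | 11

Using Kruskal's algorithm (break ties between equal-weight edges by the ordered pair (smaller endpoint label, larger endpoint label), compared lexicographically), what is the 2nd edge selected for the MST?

Kruskal: consider edges lightest-first.
n1—n9 (1): add. Components now {n1,n9} {n4} {n5} {n3}
n3—n4 (1): add. Components now {n1,n9} {n3,n4} {n5}
n3—n9 (2): add. Components now {n1,n3,n4,n9} {n5}
n1—n5 (4): add. Components now {n1,n3,n4,n5,n9}
The 2nd edge added is n3—n4.

n3-n4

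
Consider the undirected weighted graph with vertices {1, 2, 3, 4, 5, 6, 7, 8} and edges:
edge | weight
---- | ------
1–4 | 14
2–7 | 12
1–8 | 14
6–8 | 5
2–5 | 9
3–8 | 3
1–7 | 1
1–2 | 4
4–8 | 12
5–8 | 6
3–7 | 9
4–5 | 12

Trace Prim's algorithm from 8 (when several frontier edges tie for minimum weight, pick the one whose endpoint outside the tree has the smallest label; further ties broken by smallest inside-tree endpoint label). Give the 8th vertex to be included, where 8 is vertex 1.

4

Prim, starting at 8.
Step 1: cheapest edge leaving the tree is 3–8 (3); add 3.
Step 2: cheapest edge leaving the tree is 6–8 (5); add 6.
Step 3: cheapest edge leaving the tree is 5–8 (6); add 5.
Step 4: cheapest edge leaving the tree is 2–5 (9); add 2.
Step 5: cheapest edge leaving the tree is 1–2 (4); add 1.
Step 6: cheapest edge leaving the tree is 1–7 (1); add 7.
Step 7: cheapest edge leaving the tree is 4–5 (12); add 4.
Vertex order: 8, 3, 6, 5, 2, 1, 7, 4. The 8th vertex is 4.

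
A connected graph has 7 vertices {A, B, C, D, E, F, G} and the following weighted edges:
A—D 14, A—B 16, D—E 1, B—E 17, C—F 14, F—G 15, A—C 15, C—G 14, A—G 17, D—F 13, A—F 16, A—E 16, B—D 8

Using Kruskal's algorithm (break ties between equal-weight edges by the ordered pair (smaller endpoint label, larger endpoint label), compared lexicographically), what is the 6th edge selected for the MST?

C-G

Kruskal: consider edges lightest-first.
D—E (1): add. Components now {A} {B} {C} {D,E} {F} {G}
B—D (8): add. Components now {A} {B,D,E} {C} {F} {G}
D—F (13): add. Components now {A} {B,D,E,F} {C} {G}
A—D (14): add. Components now {A,B,D,E,F} {C} {G}
C—F (14): add. Components now {A,B,C,D,E,F} {G}
C—G (14): add. Components now {A,B,C,D,E,F,G}
The 6th edge added is C—G.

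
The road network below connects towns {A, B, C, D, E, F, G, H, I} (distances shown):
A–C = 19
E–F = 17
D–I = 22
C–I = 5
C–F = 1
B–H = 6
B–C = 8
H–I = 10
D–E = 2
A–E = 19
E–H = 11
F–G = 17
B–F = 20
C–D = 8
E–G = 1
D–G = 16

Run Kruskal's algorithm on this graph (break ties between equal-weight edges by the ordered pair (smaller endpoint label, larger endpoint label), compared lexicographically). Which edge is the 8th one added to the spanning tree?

A-C

Kruskal's algorithm — process edges by increasing weight (ties by edge label):
C–F (1): add — endpoints in different components.
E–G (1): add — endpoints in different components.
D–E (2): add — endpoints in different components.
C–I (5): add — endpoints in different components.
B–H (6): add — endpoints in different components.
B–C (8): add — endpoints in different components.
C–D (8): add — endpoints in different components.
H–I (10): skip — H and I already connected.
E–H (11): skip — E and H already connected.
D–G (16): skip — D and G already connected.
E–F (17): skip — E and F already connected.
F–G (17): skip — F and G already connected.
A–C (19): add — endpoints in different components.
The 8th edge added is A–C.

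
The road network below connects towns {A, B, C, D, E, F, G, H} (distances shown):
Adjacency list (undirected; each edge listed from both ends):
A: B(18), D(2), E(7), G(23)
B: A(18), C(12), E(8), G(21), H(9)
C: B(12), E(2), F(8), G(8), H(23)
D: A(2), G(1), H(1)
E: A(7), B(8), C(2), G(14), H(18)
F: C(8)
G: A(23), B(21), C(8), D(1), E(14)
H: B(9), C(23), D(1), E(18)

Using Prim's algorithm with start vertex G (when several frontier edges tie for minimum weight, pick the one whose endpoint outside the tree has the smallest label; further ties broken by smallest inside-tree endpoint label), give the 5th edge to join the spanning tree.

Prim's algorithm from G:
Step 1: cheapest edge leaving the tree is D-G (1); add D.
Step 2: cheapest edge leaving the tree is D-H (1); add H.
Step 3: cheapest edge leaving the tree is A-D (2); add A.
Step 4: cheapest edge leaving the tree is A-E (7); add E.
Step 5: cheapest edge leaving the tree is C-E (2); add C.
Step 6: cheapest edge leaving the tree is B-E (8); add B.
Step 7: cheapest edge leaving the tree is C-F (8); add F.
The 5th edge added is C-E.

C-E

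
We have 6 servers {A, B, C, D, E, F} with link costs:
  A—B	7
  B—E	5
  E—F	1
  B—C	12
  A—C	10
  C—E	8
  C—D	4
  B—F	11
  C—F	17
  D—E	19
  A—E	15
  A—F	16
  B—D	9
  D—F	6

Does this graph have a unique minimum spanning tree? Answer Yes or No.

Kruskal: consider edges lightest-first.
E—F (1): add. Components now {A} {B} {C} {D} {E,F}
C—D (4): add. Components now {A} {B} {C,D} {E,F}
B—E (5): add. Components now {A} {B,E,F} {C,D}
D—F (6): add. Components now {A} {B,C,D,E,F}
A—B (7): add. Components now {A,B,C,D,E,F}
Every non-tree edge has weight strictly greater than the heaviest edge on the tree path between its endpoints, so the MST is unique.

Yes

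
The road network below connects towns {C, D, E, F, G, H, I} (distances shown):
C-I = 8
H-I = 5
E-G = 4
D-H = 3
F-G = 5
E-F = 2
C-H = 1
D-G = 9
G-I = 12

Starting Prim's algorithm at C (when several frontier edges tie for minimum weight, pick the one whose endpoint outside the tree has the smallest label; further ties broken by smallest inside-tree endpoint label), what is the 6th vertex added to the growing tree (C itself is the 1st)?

E

Prim's algorithm from C:
Step 1: frontier [C-H 1, C-I 8] → take C-H (1); add H.
Step 2: frontier [C-I 8, D-H 3, H-I 5] → take D-H (3); add D.
Step 3: frontier [C-I 8, D-G 9, H-I 5] → take H-I (5); add I.
Step 4: frontier [D-G 9, G-I 12] → take D-G (9); add G.
Step 5: frontier [E-G 4, F-G 5] → take E-G (4); add E.
Step 6: frontier [E-F 2, F-G 5] → take E-F (2); add F.
Vertex order: C, H, D, I, G, E, F. The 6th vertex is E.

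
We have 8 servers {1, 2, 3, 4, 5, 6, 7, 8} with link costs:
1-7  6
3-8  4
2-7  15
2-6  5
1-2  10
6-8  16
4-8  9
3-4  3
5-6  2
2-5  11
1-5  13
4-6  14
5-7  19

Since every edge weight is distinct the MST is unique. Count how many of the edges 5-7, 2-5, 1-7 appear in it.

1

Kruskal: consider edges lightest-first.
5-6 (2): add — endpoints in different components.
3-4 (3): add — endpoints in different components.
3-8 (4): add — endpoints in different components.
2-6 (5): add — endpoints in different components.
1-7 (6): add — endpoints in different components.
4-8 (9): skip — 4 and 8 already connected.
1-2 (10): add — endpoints in different components.
2-5 (11): skip — 2 and 5 already connected.
1-5 (13): skip — 1 and 5 already connected.
4-6 (14): add — endpoints in different components.
MST edge set: {5-6, 3-4, 3-8, 2-6, 1-7, 1-2, 4-6}.
Of the listed edges, {1-7} are in the MST → 1.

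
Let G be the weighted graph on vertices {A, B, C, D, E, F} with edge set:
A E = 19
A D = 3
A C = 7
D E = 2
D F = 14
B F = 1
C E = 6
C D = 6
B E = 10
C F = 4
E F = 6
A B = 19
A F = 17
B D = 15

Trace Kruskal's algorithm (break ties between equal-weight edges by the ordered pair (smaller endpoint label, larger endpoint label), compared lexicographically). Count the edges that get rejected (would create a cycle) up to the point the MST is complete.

Sort edges by weight, then run Kruskal:
B F (1): add. Components now {A} {B,F} {C} {D} {E}
D E (2): add. Components now {A} {B,F} {C} {D,E}
A D (3): add. Components now {A,D,E} {B,F} {C}
C F (4): add. Components now {A,D,E} {B,C,F}
C D (6): add. Components now {A,B,C,D,E,F}
Edges rejected before the tree was complete: 0.

0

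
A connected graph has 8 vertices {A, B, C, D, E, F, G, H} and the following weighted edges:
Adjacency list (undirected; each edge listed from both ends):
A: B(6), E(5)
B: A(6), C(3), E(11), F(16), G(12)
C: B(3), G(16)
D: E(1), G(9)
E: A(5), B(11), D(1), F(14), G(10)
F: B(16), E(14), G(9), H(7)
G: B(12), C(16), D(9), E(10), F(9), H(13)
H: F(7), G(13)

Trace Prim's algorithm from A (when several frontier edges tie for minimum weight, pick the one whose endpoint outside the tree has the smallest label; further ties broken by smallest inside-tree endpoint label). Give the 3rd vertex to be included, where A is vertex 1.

D

Prim's algorithm from A:
Step 1: frontier [A-E 5, A-B 6] → take A-E (5); add E.
Step 2: frontier [A-B 6, D-E 1, E-G 10, B-E 11, E-F 14] → take D-E (1); add D.
Step 3: frontier [A-B 6, D-G 9, E-G 10, B-E 11, E-F 14] → take A-B (6); add B.
Step 4: frontier [B-C 3, B-G 12, B-F 16, D-G 9, E-G 10, E-F 14] → take B-C (3); add C.
Step 5: frontier [B-G 12, B-F 16, C-G 16, D-G 9, E-G 10, E-F 14] → take D-G (9); add G.
Step 6: frontier [B-F 16, E-F 14, F-G 9, G-H 13] → take F-G (9); add F.
Step 7: frontier [F-H 7, G-H 13] → take F-H (7); add H.
Vertex order: A, E, D, B, C, G, F, H. The 3rd vertex is D.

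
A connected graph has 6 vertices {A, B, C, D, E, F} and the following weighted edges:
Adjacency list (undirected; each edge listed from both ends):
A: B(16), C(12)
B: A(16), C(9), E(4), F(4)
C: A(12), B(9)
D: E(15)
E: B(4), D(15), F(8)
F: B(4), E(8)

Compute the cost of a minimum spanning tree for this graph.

Prim, starting at E.
Step 1: cheapest edge leaving the tree is B E (4); add B.
Step 2: cheapest edge leaving the tree is B F (4); add F.
Step 3: cheapest edge leaving the tree is B C (9); add C.
Step 4: cheapest edge leaving the tree is A C (12); add A.
Step 5: cheapest edge leaving the tree is D E (15); add D.
MST edges: B E, B F, B C, A C, D E; total weight 4+4+9+12+15 = 44.

44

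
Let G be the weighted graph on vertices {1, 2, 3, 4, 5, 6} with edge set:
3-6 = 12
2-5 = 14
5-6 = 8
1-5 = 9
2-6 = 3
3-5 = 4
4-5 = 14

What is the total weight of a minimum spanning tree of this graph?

38

Prim, starting at 4.
Step 1: cheapest edge leaving the tree is 4-5 (14); add 5.
Step 2: cheapest edge leaving the tree is 3-5 (4); add 3.
Step 3: cheapest edge leaving the tree is 5-6 (8); add 6.
Step 4: cheapest edge leaving the tree is 2-6 (3); add 2.
Step 5: cheapest edge leaving the tree is 1-5 (9); add 1.
MST edges: 4-5, 3-5, 5-6, 2-6, 1-5; total weight 14+4+8+3+9 = 38.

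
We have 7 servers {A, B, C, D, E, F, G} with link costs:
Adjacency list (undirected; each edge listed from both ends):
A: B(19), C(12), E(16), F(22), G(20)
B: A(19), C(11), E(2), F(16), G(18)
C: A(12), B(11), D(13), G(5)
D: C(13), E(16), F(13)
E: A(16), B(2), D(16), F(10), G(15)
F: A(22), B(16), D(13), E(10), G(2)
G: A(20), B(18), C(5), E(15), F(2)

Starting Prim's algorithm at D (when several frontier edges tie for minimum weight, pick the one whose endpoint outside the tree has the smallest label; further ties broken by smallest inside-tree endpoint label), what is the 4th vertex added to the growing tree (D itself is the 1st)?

Prim's algorithm from D:
Step 1: cheapest edge leaving the tree is C D (13); add C.
Step 2: cheapest edge leaving the tree is C G (5); add G.
Step 3: cheapest edge leaving the tree is F G (2); add F.
Step 4: cheapest edge leaving the tree is E F (10); add E.
Step 5: cheapest edge leaving the tree is B E (2); add B.
Step 6: cheapest edge leaving the tree is A C (12); add A.
Vertex order: D, C, G, F, E, B, A. The 4th vertex is F.

F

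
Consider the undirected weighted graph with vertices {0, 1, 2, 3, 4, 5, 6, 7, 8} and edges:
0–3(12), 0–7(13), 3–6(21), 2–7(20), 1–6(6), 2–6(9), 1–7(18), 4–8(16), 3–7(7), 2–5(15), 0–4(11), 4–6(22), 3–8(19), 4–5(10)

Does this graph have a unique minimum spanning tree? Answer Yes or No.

Yes

Kruskal's algorithm — process edges by increasing weight (ties by edge label):
1–6 (6): add — endpoints in different components.
3–7 (7): add — endpoints in different components.
2–6 (9): add — endpoints in different components.
4–5 (10): add — endpoints in different components.
0–4 (11): add — endpoints in different components.
0–3 (12): add — endpoints in different components.
0–7 (13): skip — 0 and 7 already connected.
2–5 (15): add — endpoints in different components.
4–8 (16): add — endpoints in different components.
Every non-tree edge has weight strictly greater than the heaviest edge on the tree path between its endpoints, so the MST is unique.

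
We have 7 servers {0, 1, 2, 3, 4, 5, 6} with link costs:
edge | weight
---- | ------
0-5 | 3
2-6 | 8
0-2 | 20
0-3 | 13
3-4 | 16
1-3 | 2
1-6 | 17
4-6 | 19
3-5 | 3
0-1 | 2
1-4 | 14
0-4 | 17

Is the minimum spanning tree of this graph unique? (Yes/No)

Kruskal's algorithm — process edges by increasing weight (ties by edge label):
0-1 (2): add — endpoints in different components.
1-3 (2): add — endpoints in different components.
0-5 (3): add — endpoints in different components.
3-5 (3): skip — 3 and 5 already connected.
2-6 (8): add — endpoints in different components.
0-3 (13): skip — 0 and 3 already connected.
1-4 (14): add — endpoints in different components.
3-4 (16): skip — 3 and 4 already connected.
0-4 (17): skip — 0 and 4 already connected.
1-6 (17): add — endpoints in different components.
Non-tree edge 3-5 has weight 3, equal to the heaviest edge on its tree cycle — swapping gives another MST of the same weight. Not unique.

No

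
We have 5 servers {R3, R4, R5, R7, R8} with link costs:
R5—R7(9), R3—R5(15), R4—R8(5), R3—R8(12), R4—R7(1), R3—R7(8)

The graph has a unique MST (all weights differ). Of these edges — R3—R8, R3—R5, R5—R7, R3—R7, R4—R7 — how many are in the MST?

3

Kruskal's algorithm — process edges by increasing weight (ties by edge label):
R4—R7 (1): add. Components now {R8} {R3} {R4,R7} {R5}
R4—R8 (5): add. Components now {R4,R7,R8} {R3} {R5}
R3—R7 (8): add. Components now {R3,R4,R7,R8} {R5}
R5—R7 (9): add. Components now {R3,R4,R5,R7,R8}
MST edge set: {R4—R7, R4—R8, R3—R7, R5—R7}.
Of the listed edges, {R5—R7, R3—R7, R4—R7} are in the MST → 3.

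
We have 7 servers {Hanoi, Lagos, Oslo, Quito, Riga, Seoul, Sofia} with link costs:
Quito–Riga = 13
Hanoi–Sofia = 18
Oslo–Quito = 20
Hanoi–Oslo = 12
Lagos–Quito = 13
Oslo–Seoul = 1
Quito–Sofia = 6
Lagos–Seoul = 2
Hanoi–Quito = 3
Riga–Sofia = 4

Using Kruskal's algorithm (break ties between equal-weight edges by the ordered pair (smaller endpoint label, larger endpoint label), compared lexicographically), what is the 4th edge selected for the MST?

Riga-Sofia

Kruskal: consider edges lightest-first.
Oslo–Seoul (1): add. Components now {Lagos} {Sofia} {Quito} {Hanoi} {Oslo,Seoul} {Riga}
Lagos–Seoul (2): add. Components now {Lagos,Oslo,Seoul} {Sofia} {Quito} {Hanoi} {Riga}
Hanoi–Quito (3): add. Components now {Lagos,Oslo,Seoul} {Sofia} {Hanoi,Quito} {Riga}
Riga–Sofia (4): add. Components now {Lagos,Oslo,Seoul} {Riga,Sofia} {Hanoi,Quito}
Quito–Sofia (6): add. Components now {Lagos,Oslo,Seoul} {Hanoi,Quito,Riga,Sofia}
Hanoi–Oslo (12): add. Components now {Hanoi,Lagos,Oslo,Quito,Riga,Seoul,Sofia}
The 4th edge added is Riga–Sofia.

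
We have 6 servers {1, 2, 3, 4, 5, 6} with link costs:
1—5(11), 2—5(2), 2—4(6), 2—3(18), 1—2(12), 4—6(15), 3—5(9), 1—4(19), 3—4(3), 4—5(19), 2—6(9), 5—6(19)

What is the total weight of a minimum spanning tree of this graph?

31

Prim's algorithm from 5:
Step 1: frontier [2—5 2, 3—5 9, 1—5 11, 4—5 19, 5—6 19] → take 2—5 (2); add 2.
Step 2: frontier [2—4 6, 2—6 9, 1—2 12, 2—3 18, 3—5 9, 1—5 11, 4—5 19, 5—6 19] → take 2—4 (6); add 4.
Step 3: frontier [2—6 9, 1—2 12, 2—3 18, 3—4 3, 4—6 15, 1—4 19, 3—5 9, 1—5 11, 5—6 19] → take 3—4 (3); add 3.
Step 4: frontier [2—6 9, 1—2 12, 4—6 15, 1—4 19, 1—5 11, 5—6 19] → take 2—6 (9); add 6.
Step 5: frontier [1—2 12, 1—4 19, 1—5 11] → take 1—5 (11); add 1.
MST edges: 2—5, 2—4, 3—4, 2—6, 1—5; total weight 2+6+3+9+11 = 31.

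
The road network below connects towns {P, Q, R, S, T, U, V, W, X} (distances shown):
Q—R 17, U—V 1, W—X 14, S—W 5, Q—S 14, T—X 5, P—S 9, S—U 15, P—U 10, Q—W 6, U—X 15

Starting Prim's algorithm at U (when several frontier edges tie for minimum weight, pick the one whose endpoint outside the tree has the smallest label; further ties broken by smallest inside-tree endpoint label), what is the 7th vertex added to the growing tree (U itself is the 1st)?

Prim's algorithm from U:
Step 1: cheapest edge leaving the tree is U—V (1); add V.
Step 2: cheapest edge leaving the tree is P—U (10); add P.
Step 3: cheapest edge leaving the tree is P—S (9); add S.
Step 4: cheapest edge leaving the tree is S—W (5); add W.
Step 5: cheapest edge leaving the tree is Q—W (6); add Q.
Step 6: cheapest edge leaving the tree is W—X (14); add X.
Step 7: cheapest edge leaving the tree is T—X (5); add T.
Step 8: cheapest edge leaving the tree is Q—R (17); add R.
Vertex order: U, V, P, S, W, Q, X, T, R. The 7th vertex is X.

X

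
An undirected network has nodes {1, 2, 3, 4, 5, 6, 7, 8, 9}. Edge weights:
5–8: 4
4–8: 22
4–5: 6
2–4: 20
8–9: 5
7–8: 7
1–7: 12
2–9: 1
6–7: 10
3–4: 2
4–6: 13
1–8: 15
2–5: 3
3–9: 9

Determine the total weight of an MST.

Grow the tree from 6 using Prim:
Step 1: cheapest edge leaving the tree is 6–7 (10); add 7.
Step 2: cheapest edge leaving the tree is 7–8 (7); add 8.
Step 3: cheapest edge leaving the tree is 5–8 (4); add 5.
Step 4: cheapest edge leaving the tree is 2–5 (3); add 2.
Step 5: cheapest edge leaving the tree is 2–9 (1); add 9.
Step 6: cheapest edge leaving the tree is 4–5 (6); add 4.
Step 7: cheapest edge leaving the tree is 3–4 (2); add 3.
Step 8: cheapest edge leaving the tree is 1–7 (12); add 1.
MST edges: 6–7, 7–8, 5–8, 2–5, 2–9, 4–5, 3–4, 1–7; total weight 10+7+4+3+1+6+2+12 = 45.

45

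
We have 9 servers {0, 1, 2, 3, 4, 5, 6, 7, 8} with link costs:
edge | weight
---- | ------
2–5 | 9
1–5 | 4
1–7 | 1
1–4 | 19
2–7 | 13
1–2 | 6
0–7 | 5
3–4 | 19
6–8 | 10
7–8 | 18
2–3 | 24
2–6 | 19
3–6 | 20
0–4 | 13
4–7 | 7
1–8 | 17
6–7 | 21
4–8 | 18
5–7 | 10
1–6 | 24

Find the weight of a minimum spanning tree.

Kruskal: consider edges lightest-first.
1–7 (1): add — endpoints in different components.
1–5 (4): add — endpoints in different components.
0–7 (5): add — endpoints in different components.
1–2 (6): add — endpoints in different components.
4–7 (7): add — endpoints in different components.
2–5 (9): skip — 2 and 5 already connected.
5–7 (10): skip — 5 and 7 already connected.
6–8 (10): add — endpoints in different components.
0–4 (13): skip — 0 and 4 already connected.
2–7 (13): skip — 2 and 7 already connected.
1–8 (17): add — endpoints in different components.
4–8 (18): skip — 4 and 8 already connected.
7–8 (18): skip — 7 and 8 already connected.
1–4 (19): skip — 1 and 4 already connected.
2–6 (19): skip — 2 and 6 already connected.
3–4 (19): add — endpoints in different components.
MST edges: 1–7, 1–5, 0–7, 1–2, 4–7, 6–8, 1–8, 3–4; total weight 1+4+5+6+7+10+17+19 = 69.

69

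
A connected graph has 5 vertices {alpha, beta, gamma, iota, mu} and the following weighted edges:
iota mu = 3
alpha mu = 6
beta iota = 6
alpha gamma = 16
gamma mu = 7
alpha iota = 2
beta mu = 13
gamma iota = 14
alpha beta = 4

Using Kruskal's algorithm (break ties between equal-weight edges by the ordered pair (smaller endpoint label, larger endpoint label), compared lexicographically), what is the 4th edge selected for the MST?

Kruskal's algorithm — process edges by increasing weight (ties by edge label):
alpha iota (2): add — endpoints in different components.
iota mu (3): add — endpoints in different components.
alpha beta (4): add — endpoints in different components.
alpha mu (6): skip — alpha and mu already connected.
beta iota (6): skip — beta and iota already connected.
gamma mu (7): add — endpoints in different components.
The 4th edge added is gamma mu.

gamma-mu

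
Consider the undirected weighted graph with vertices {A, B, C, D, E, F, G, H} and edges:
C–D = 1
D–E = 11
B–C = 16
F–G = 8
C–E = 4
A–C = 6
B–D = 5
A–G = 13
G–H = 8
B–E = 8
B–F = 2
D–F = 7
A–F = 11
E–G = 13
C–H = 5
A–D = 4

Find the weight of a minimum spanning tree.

29

Prim's algorithm from E:
Step 1: cheapest edge leaving the tree is C–E (4); add C.
Step 2: cheapest edge leaving the tree is C–D (1); add D.
Step 3: cheapest edge leaving the tree is A–D (4); add A.
Step 4: cheapest edge leaving the tree is B–D (5); add B.
Step 5: cheapest edge leaving the tree is B–F (2); add F.
Step 6: cheapest edge leaving the tree is C–H (5); add H.
Step 7: cheapest edge leaving the tree is F–G (8); add G.
MST edges: C–E, C–D, A–D, B–D, B–F, C–H, F–G; total weight 4+1+4+5+2+5+8 = 29.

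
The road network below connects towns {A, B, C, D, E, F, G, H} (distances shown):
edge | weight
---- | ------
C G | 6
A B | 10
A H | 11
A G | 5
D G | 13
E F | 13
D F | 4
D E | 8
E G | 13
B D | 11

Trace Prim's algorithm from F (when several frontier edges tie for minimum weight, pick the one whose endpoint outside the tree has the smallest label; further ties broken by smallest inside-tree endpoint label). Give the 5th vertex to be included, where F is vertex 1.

Grow the tree from F using Prim:
Step 1: cheapest edge leaving the tree is D F (4); add D.
Step 2: cheapest edge leaving the tree is D E (8); add E.
Step 3: cheapest edge leaving the tree is B D (11); add B.
Step 4: cheapest edge leaving the tree is A B (10); add A.
Step 5: cheapest edge leaving the tree is A G (5); add G.
Step 6: cheapest edge leaving the tree is C G (6); add C.
Step 7: cheapest edge leaving the tree is A H (11); add H.
Vertex order: F, D, E, B, A, G, C, H. The 5th vertex is A.

A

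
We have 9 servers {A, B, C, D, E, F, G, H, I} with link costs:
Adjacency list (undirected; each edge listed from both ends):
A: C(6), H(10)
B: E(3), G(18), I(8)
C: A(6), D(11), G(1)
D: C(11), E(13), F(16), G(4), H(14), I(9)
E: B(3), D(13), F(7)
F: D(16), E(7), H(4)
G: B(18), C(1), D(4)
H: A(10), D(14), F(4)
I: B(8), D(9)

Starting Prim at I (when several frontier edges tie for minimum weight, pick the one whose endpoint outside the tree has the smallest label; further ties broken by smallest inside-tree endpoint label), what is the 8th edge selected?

A-C

Prim, starting at I.
Step 1: frontier [B I 8, D I 9] → take B I (8); add B.
Step 2: frontier [B E 3, B G 18, D I 9] → take B E (3); add E.
Step 3: frontier [B G 18, E F 7, D E 13, D I 9] → take E F (7); add F.
Step 4: frontier [B G 18, D E 13, F H 4, D F 16, D I 9] → take F H (4); add H.
Step 5: frontier [B G 18, D E 13, D F 16, A H 10, D H 14, D I 9] → take D I (9); add D.
Step 6: frontier [B G 18, D G 4, C D 11, A H 10] → take D G (4); add G.
Step 7: frontier [C D 11, C G 1, A H 10] → take C G (1); add C.
Step 8: frontier [A C 6, A H 10] → take A C (6); add A.
The 8th edge added is A C.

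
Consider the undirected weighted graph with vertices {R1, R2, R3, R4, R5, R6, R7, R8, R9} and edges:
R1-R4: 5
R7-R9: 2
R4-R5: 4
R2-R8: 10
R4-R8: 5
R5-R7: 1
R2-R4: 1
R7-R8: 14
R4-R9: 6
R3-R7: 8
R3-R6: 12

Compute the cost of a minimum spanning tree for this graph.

38

Prim, starting at R9.
Step 1: frontier [R7-R9 2, R4-R9 6] → take R7-R9 (2); add R7.
Step 2: frontier [R5-R7 1, R3-R7 8, R7-R8 14, R4-R9 6] → take R5-R7 (1); add R5.
Step 3: frontier [R4-R5 4, R3-R7 8, R7-R8 14, R4-R9 6] → take R4-R5 (4); add R4.
Step 4: frontier [R2-R4 1, R1-R4 5, R4-R8 5, R3-R7 8, R7-R8 14] → take R2-R4 (1); add R2.
Step 5: frontier [R2-R8 10, R1-R4 5, R4-R8 5, R3-R7 8, R7-R8 14] → take R1-R4 (5); add R1.
Step 6: frontier [R2-R8 10, R4-R8 5, R3-R7 8, R7-R8 14] → take R4-R8 (5); add R8.
Step 7: frontier [R3-R7 8] → take R3-R7 (8); add R3.
Step 8: frontier [R3-R6 12] → take R3-R6 (12); add R6.
MST edges: R7-R9, R5-R7, R4-R5, R2-R4, R1-R4, R4-R8, R3-R7, R3-R6; total weight 2+1+4+1+5+5+8+12 = 38.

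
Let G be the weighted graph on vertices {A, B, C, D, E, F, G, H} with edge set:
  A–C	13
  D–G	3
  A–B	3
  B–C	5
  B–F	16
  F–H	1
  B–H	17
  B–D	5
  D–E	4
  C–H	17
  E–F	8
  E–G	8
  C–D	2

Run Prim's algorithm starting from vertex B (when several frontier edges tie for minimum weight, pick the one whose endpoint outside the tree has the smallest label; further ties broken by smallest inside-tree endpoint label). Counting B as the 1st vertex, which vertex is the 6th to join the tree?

E

Prim's algorithm from B:
Step 1: frontier [A–B 3, B–C 5, B–D 5, B–F 16, B–H 17] → take A–B (3); add A.
Step 2: frontier [A–C 13, B–C 5, B–D 5, B–F 16, B–H 17] → take B–C (5); add C.
Step 3: frontier [B–D 5, B–F 16, B–H 17, C–D 2, C–H 17] → take C–D (2); add D.
Step 4: frontier [B–F 16, B–H 17, C–H 17, D–G 3, D–E 4] → take D–G (3); add G.
Step 5: frontier [B–F 16, B–H 17, C–H 17, D–E 4, E–G 8] → take D–E (4); add E.
Step 6: frontier [B–F 16, B–H 17, C–H 17, E–F 8] → take E–F (8); add F.
Step 7: frontier [B–H 17, C–H 17, F–H 1] → take F–H (1); add H.
Vertex order: B, A, C, D, G, E, F, H. The 6th vertex is E.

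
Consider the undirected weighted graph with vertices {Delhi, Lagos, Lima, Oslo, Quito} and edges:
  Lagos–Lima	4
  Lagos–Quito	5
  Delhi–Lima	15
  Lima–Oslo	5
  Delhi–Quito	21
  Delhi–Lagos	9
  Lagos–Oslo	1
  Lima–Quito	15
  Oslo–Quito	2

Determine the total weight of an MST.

16

Prim's algorithm from Quito:
Step 1: cheapest edge leaving the tree is Oslo–Quito (2); add Oslo.
Step 2: cheapest edge leaving the tree is Lagos–Oslo (1); add Lagos.
Step 3: cheapest edge leaving the tree is Lagos–Lima (4); add Lima.
Step 4: cheapest edge leaving the tree is Delhi–Lagos (9); add Delhi.
MST edges: Oslo–Quito, Lagos–Oslo, Lagos–Lima, Delhi–Lagos; total weight 2+1+4+9 = 16.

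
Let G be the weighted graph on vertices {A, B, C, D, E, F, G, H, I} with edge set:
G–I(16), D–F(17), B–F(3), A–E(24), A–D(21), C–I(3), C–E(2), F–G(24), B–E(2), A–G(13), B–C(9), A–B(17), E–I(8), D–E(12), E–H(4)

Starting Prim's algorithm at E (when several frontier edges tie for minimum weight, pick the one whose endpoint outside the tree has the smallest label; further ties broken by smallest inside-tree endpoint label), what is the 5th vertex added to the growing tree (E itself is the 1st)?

I

Prim's algorithm from E:
Step 1: cheapest edge leaving the tree is B–E (2); add B.
Step 2: cheapest edge leaving the tree is C–E (2); add C.
Step 3: cheapest edge leaving the tree is B–F (3); add F.
Step 4: cheapest edge leaving the tree is C–I (3); add I.
Step 5: cheapest edge leaving the tree is E–H (4); add H.
Step 6: cheapest edge leaving the tree is D–E (12); add D.
Step 7: cheapest edge leaving the tree is G–I (16); add G.
Step 8: cheapest edge leaving the tree is A–G (13); add A.
Vertex order: E, B, C, F, I, H, D, G, A. The 5th vertex is I.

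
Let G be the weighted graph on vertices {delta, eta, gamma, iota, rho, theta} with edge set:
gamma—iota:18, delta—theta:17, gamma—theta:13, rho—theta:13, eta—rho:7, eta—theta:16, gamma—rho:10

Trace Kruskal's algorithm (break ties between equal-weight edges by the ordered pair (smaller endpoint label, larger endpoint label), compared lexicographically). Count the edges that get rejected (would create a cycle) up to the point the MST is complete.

Kruskal's algorithm — process edges by increasing weight (ties by edge label):
eta—rho (7): add. Components now {iota} {eta,rho} {theta} {delta} {gamma}
gamma—rho (10): add. Components now {iota} {eta,gamma,rho} {theta} {delta}
gamma—theta (13): add. Components now {iota} {eta,gamma,rho,theta} {delta}
rho—theta (13): skip — theta and rho already connected.
eta—theta (16): skip — eta and theta already connected.
delta—theta (17): add. Components now {iota} {delta,eta,gamma,rho,theta}
gamma—iota (18): add. Components now {delta,eta,gamma,iota,rho,theta}
Edges rejected before the tree was complete: 2.

2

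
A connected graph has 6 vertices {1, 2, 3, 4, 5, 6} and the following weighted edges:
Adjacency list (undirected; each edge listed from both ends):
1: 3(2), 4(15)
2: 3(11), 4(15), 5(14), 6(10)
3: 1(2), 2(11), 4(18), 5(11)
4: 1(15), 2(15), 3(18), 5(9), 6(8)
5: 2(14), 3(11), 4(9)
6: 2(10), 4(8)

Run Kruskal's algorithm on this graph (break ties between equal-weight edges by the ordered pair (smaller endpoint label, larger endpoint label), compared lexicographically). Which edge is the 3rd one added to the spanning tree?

4-5

Kruskal: consider edges lightest-first.
1 3 (2): add. Components now {1,3} {2} {4} {5} {6}
4 6 (8): add. Components now {1,3} {2} {4,6} {5}
4 5 (9): add. Components now {1,3} {2} {4,5,6}
2 6 (10): add. Components now {1,3} {2,4,5,6}
2 3 (11): add. Components now {1,2,3,4,5,6}
The 3rd edge added is 4 5.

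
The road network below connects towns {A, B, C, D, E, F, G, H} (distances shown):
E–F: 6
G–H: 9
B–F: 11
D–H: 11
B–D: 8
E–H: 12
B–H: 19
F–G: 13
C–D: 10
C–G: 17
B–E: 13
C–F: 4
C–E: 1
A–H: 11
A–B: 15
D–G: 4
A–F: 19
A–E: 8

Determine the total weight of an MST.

44

Grow the tree from F using Prim:
Step 1: cheapest edge leaving the tree is C–F (4); add C.
Step 2: cheapest edge leaving the tree is C–E (1); add E.
Step 3: cheapest edge leaving the tree is A–E (8); add A.
Step 4: cheapest edge leaving the tree is C–D (10); add D.
Step 5: cheapest edge leaving the tree is D–G (4); add G.
Step 6: cheapest edge leaving the tree is B–D (8); add B.
Step 7: cheapest edge leaving the tree is G–H (9); add H.
MST edges: C–F, C–E, A–E, C–D, D–G, B–D, G–H; total weight 4+1+8+10+4+8+9 = 44.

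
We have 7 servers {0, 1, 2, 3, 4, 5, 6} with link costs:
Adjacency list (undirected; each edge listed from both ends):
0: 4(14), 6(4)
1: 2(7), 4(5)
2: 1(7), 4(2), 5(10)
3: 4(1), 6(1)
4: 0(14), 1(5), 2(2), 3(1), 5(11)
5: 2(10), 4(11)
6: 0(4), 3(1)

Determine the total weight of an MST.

Prim, starting at 1.
Step 1: frontier [1-4 5, 1-2 7] → take 1-4 (5); add 4.
Step 2: frontier [1-2 7, 3-4 1, 2-4 2, 4-5 11, 0-4 14] → take 3-4 (1); add 3.
Step 3: frontier [1-2 7, 3-6 1, 2-4 2, 4-5 11, 0-4 14] → take 3-6 (1); add 6.
Step 4: frontier [1-2 7, 2-4 2, 4-5 11, 0-4 14, 0-6 4] → take 2-4 (2); add 2.
Step 5: frontier [2-5 10, 4-5 11, 0-4 14, 0-6 4] → take 0-6 (4); add 0.
Step 6: frontier [2-5 10, 4-5 11] → take 2-5 (10); add 5.
MST edges: 1-4, 3-4, 3-6, 2-4, 0-6, 2-5; total weight 5+1+1+2+4+10 = 23.

23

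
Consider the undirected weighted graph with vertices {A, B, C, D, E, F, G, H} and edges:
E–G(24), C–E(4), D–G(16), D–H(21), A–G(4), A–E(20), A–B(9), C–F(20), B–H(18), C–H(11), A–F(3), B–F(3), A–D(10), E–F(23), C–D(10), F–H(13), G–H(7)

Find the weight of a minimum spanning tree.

Prim, starting at B.
Step 1: cheapest edge leaving the tree is B–F (3); add F.
Step 2: cheapest edge leaving the tree is A–F (3); add A.
Step 3: cheapest edge leaving the tree is A–G (4); add G.
Step 4: cheapest edge leaving the tree is G–H (7); add H.
Step 5: cheapest edge leaving the tree is A–D (10); add D.
Step 6: cheapest edge leaving the tree is C–D (10); add C.
Step 7: cheapest edge leaving the tree is C–E (4); add E.
MST edges: B–F, A–F, A–G, G–H, A–D, C–D, C–E; total weight 3+3+4+7+10+10+4 = 41.

41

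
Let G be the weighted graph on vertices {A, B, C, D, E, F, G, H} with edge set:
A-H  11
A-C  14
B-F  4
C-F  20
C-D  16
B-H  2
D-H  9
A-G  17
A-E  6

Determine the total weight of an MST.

63

Kruskal: consider edges lightest-first.
B-H (2): add — endpoints in different components.
B-F (4): add — endpoints in different components.
A-E (6): add — endpoints in different components.
D-H (9): add — endpoints in different components.
A-H (11): add — endpoints in different components.
A-C (14): add — endpoints in different components.
C-D (16): skip — C and D already connected.
A-G (17): add — endpoints in different components.
MST edges: B-H, B-F, A-E, D-H, A-H, A-C, A-G; total weight 2+4+6+9+11+14+17 = 63.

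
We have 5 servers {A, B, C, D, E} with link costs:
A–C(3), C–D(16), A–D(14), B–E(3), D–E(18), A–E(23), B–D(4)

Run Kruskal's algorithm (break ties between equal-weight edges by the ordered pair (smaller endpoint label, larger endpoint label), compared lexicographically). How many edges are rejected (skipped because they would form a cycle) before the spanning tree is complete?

Kruskal's algorithm — process edges by increasing weight (ties by edge label):
A–C (3): add. Components now {A,C} {B} {D} {E}
B–E (3): add. Components now {A,C} {B,E} {D}
B–D (4): add. Components now {A,C} {B,D,E}
A–D (14): add. Components now {A,B,C,D,E}
Edges rejected before the tree was complete: 0.

0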